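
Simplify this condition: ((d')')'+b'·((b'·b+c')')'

((d')')'+b'·((b'·b+c')')'
= ((d')')'+b'·((c')')'   [complement / identity]
= d'+b'·((c')')'   [double negation]
= d'+b'·c'   [double negation]

d'+b'·c'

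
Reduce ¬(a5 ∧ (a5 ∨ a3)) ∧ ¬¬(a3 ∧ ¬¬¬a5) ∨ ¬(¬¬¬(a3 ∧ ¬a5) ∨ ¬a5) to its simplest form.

a3 ∧ ¬a5

¬(a5 ∧ (a5 ∨ a3)) ∧ ¬¬(a3 ∧ ¬¬¬a5) ∨ ¬(¬¬¬(a3 ∧ ¬a5) ∨ ¬a5)
= ¬a5 ∧ ¬¬(a3 ∧ ¬¬¬a5) ∨ ¬(¬¬¬(a3 ∧ ¬a5) ∨ ¬a5)   (absorption)
= ¬a5 ∧ ¬¬(a3 ∧ ¬a5) ∨ ¬(¬¬¬(a3 ∧ ¬a5) ∨ ¬a5)   (double negation)
= ¬a5 ∧ ¬¬(a3 ∧ ¬a5) ∨ ¬¬(a3 ∧ ¬a5) ∧ a5   (De Morgan)
= ¬¬(a3 ∧ ¬a5)   (distribution)
= a3 ∧ ¬a5   (double negation)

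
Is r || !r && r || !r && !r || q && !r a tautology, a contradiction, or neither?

tautology

r || !r && r || !r && !r || q && !r
= r || !r && r || !r && (!r || q)   (distribution)
= r || !r && (!r || q)   (complement / identity)
= r || !r   (absorption)
= true   (complement)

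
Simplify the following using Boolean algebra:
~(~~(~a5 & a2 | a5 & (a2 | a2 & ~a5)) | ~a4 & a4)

~a2

~(~~(~a5 & a2 | a5 & (a2 | a2 & ~a5)) | ~a4 & a4)
= ~(~~(~a5 & a2 | a5 & a2) | ~a4 & a4)
= ~~~(~a5 & a2 | a5 & a2)
= ~~~a2
= ~a2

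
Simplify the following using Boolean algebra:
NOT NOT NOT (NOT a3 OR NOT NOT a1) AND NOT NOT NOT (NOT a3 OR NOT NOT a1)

NOT NOT NOT (NOT a3 OR NOT NOT a1) AND NOT NOT NOT (NOT a3 OR NOT NOT a1)
= NOT (NOT a3 OR NOT NOT a1) AND NOT NOT NOT (NOT a3 OR NOT NOT a1)   — double negation
= NOT (NOT a3 OR NOT NOT a1) AND NOT (NOT a3 OR NOT NOT a1)   — double negation
= NOT (NOT a3 OR NOT NOT a1)   — idempotence
= a3 AND NOT a1   — De Morgan

a3 AND NOT a1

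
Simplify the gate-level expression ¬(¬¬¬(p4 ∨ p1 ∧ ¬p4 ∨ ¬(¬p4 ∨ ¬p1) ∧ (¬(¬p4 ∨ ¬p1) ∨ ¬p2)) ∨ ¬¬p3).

¬(¬¬¬(p4 ∨ p1 ∧ ¬p4 ∨ ¬(¬p4 ∨ ¬p1) ∧ (¬(¬p4 ∨ ¬p1) ∨ ¬p2)) ∨ ¬¬p3)
= ¬(¬¬¬(p4 ∨ p1 ∧ ¬p4 ∨ ¬(¬p4 ∨ ¬p1)) ∨ ¬¬p3)   [absorption]
= ¬(¬¬¬(p4 ∨ p1 ∧ ¬p4 ∨ p4 ∧ p1) ∨ ¬¬p3)   [De Morgan]
= ¬¬(p4 ∨ p1 ∧ ¬p4 ∨ p4 ∧ p1) ∧ ¬p3   [De Morgan]
= ¬¬(p4 ∨ p1) ∧ ¬p3   [distribution]
= (p4 ∨ p1) ∧ ¬p3   [double negation]

(p4 ∨ p1) ∧ ¬p3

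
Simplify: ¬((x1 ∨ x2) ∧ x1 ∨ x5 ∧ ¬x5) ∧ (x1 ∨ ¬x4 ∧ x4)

¬((x1 ∨ x2) ∧ x1 ∨ x5 ∧ ¬x5) ∧ (x1 ∨ ¬x4 ∧ x4)
= ¬(x1 ∨ x5 ∧ ¬x5) ∧ (x1 ∨ ¬x4 ∧ x4)
= ¬x1 ∧ (x1 ∨ ¬x4 ∧ x4)
= ¬x1 ∧ x1
= False

False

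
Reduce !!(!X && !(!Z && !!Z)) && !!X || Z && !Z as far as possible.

!!(!X && !(!Z && !!Z)) && !!X || Z && !Z
= !!(!X && !(!Z && !!Z)) && X || Z && !Z
= !(X || !Z && !!Z) && X || Z && !Z
= !(X || !Z && !!Z) && X
= !(X || !Z && Z) && X
= !X && X
= false

false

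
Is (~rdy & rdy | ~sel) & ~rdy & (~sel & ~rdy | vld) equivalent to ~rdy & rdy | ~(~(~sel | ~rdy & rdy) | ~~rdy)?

Yes

E1: (~rdy & rdy | ~sel) & ~rdy & (~sel & ~rdy | vld)
    = ~sel & ~rdy & (~sel & ~rdy | vld)
    = ~sel & ~rdy
E2: ~rdy & rdy | ~(~(~sel | ~rdy & rdy) | ~~rdy)
    = ~(~(~sel | ~rdy & rdy) | ~~rdy)
    = (~sel | ~rdy & rdy) & ~rdy
    = ~sel & ~rdy
Both reduce to ~sel & ~rdy, so they are equivalent.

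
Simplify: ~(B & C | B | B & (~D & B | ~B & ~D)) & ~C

~B & ~C

~(B & C | B | B & (~D & B | ~B & ~D)) & ~C
= ~(B | B & (~D & B | ~B & ~D)) & ~C   [absorption]
= ~(B | B & ~D) & ~C   [distribution]
= ~B & ~C   [absorption]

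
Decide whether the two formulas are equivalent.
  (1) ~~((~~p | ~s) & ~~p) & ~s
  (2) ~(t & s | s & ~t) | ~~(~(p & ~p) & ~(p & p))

No

E1: ~~((~~p | ~s) & ~~p) & ~s
    = ~~~~p & ~s   [absorption]
    = ~~p & ~s   [double negation]
    = p & ~s   [double negation]
E2: ~(t & s | s & ~t) | ~~(~(p & ~p) & ~(p & p))
    = ~(t & s | s & ~t) | ~(p & ~p | p & p)   [De Morgan]
    = ~(t & s | s & ~t) | ~p   [distribution]
    = ~s | ~p   [distribution]
These differ: at p=0, s=1, t=0, E1 = 0 but E2 = 1.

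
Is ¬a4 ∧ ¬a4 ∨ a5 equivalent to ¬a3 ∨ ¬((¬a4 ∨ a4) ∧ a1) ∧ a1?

No

E1: ¬a4 ∧ ¬a4 ∨ a5
    = ¬a4 ∨ a5   [idempotence]
E2: ¬a3 ∨ ¬((¬a4 ∨ a4) ∧ a1) ∧ a1
    = ¬a3 ∨ ¬a1 ∧ a1   [complement / identity]
    = ¬a3   [complement / identity]
These differ: at a1=0, a3=1, a4=0, a5=0, E1 = 1 but E2 = 0.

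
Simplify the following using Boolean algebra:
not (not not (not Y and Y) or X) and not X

not X

not (not not (not Y and Y) or X) and not X
= not (not Y and Y or X) and not X   [double negation]
= not X and not X   [complement / identity]
= not X   [idempotence]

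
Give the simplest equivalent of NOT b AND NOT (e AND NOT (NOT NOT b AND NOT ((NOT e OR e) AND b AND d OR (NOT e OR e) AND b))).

NOT b AND NOT e

NOT b AND NOT (e AND NOT (NOT NOT b AND NOT ((NOT e OR e) AND b AND d OR (NOT e OR e) AND b)))
= NOT b AND NOT (e AND NOT (NOT NOT b AND NOT ((NOT e OR e) AND b)))   [absorption]
= NOT b AND NOT (e AND (NOT b OR (NOT e OR e) AND b))   [De Morgan]
= NOT b AND NOT (e AND (NOT b OR b))   [complement / identity]
= NOT b AND NOT e   [complement / identity]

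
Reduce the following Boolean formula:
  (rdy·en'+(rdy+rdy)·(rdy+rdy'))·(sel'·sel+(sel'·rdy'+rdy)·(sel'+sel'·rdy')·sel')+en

rdy·sel'+en

(rdy·en'+(rdy+rdy)·(rdy+rdy'))·(sel'·sel+(sel'·rdy'+rdy)·(sel'+sel'·rdy')·sel')+en
= (rdy·en'+(rdy+rdy)·(rdy+rdy'))·(sel'·sel+(sel'·rdy'+rdy·sel')·sel')+en   [distribution]
= (rdy·en'+rdy·rdy'+rdy)·(sel'·sel+(sel'·rdy'+rdy·sel')·sel')+en   [distribution]
= (rdy·en'+rdy·rdy'+rdy)·(sel'·sel+sel'·sel')+en   [distribution]
= (rdy·en'+rdy)·(sel'·sel+sel'·sel')+en   [complement / identity]
= (rdy·en'+rdy)·sel'+en   [distribution]
= rdy·sel'+en   [absorption]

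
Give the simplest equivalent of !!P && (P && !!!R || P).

!!P && (P && !!!R || P)
= P && (P && !!!R || P)   (double negation)
= P && (P && !R || P)   (double negation)
= P && P   (absorption)
= P   (idempotence)

P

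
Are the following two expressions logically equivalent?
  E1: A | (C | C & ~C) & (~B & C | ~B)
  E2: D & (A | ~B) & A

No

E1: A | (C | C & ~C) & (~B & C | ~B)
    = A | (C | C & ~C) & ~B   — absorption
    = A | C & ~B   — complement / identity
E2: D & (A | ~B) & A
    = D & A   — absorption
These differ: at A=1, B=0, C=1, D=0, E1 = 1 but E2 = 0.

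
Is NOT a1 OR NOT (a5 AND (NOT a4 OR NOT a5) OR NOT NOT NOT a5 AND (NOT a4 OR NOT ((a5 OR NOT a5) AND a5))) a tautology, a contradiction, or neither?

neither

NOT a1 OR NOT (a5 AND (NOT a4 OR NOT a5) OR NOT NOT NOT a5 AND (NOT a4 OR NOT ((a5 OR NOT a5) AND a5)))
= NOT a1 OR NOT (a5 AND (NOT a4 OR NOT a5) OR NOT NOT NOT a5 AND (NOT a4 OR NOT a5))   (complement / identity)
= NOT a1 OR NOT (a5 AND (NOT a4 OR NOT a5) OR NOT a5 AND (NOT a4 OR NOT a5))   (double negation)
= NOT a1 OR NOT (NOT a4 OR NOT a5)   (distribution)
= NOT a1 OR a4 AND a5   (De Morgan)
This depends on a1, a4, a5, so it is not a constant.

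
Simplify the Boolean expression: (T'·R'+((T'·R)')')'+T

(T'·R'+((T'·R)')')'+T
= (T'·R'+T'·R)'+T
= (T')'+T
= T+T
= T

T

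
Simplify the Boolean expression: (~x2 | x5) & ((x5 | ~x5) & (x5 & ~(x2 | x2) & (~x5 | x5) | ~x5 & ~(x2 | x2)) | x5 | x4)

(~x2 | x5) & ((x5 | ~x5) & (x5 & ~(x2 | x2) & (~x5 | x5) | ~x5 & ~(x2 | x2)) | x5 | x4)
= (~x2 | x5) & (x5 & ~(x2 | x2) & (~x5 | x5) | ~x5 & ~(x2 | x2) | x5 | x4)
= (~x2 | x5) & (x5 & ~(x2 | x2) | ~x5 & ~(x2 | x2) | x5 | x4)
= (~x2 | x5) & (~(x2 | x2) | x5 | x4)
= (~x2 | x5) & (~x2 | x5 | x4)
= ~x2 | x5

~x2 | x5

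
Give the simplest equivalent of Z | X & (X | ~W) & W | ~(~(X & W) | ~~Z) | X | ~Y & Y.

Z | X

Z | X & (X | ~W) & W | ~(~(X & W) | ~~Z) | X | ~Y & Y
= Z | X & W | ~(~(X & W) | ~~Z) | X | ~Y & Y   (absorption)
= Z | X & W | ~(~(X & W) | ~~Z) | X   (complement / identity)
= Z | X & W | X & W & ~Z | X   (De Morgan)
= Z | X & W | X   (absorption)
= Z | X   (absorption)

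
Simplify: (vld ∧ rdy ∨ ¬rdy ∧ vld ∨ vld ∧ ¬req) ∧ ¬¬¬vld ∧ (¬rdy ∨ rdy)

False

(vld ∧ rdy ∨ ¬rdy ∧ vld ∨ vld ∧ ¬req) ∧ ¬¬¬vld ∧ (¬rdy ∨ rdy)
= (vld ∨ vld ∧ ¬req) ∧ ¬¬¬vld ∧ (¬rdy ∨ rdy)
= (vld ∨ vld ∧ ¬req) ∧ ¬vld ∧ (¬rdy ∨ rdy)
= (vld ∨ vld ∧ ¬req) ∧ ¬vld
= vld ∧ ¬vld
= False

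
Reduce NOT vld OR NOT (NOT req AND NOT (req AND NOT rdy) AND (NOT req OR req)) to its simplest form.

NOT vld OR req

NOT vld OR NOT (NOT req AND NOT (req AND NOT rdy) AND (NOT req OR req))
= NOT vld OR NOT (NOT req AND NOT (req AND NOT rdy))   — complement / identity
= NOT vld OR req OR req AND NOT rdy   — De Morgan
= NOT vld OR req   — absorption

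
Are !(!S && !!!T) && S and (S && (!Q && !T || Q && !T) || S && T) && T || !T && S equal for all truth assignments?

E1: !(!S && !!!T) && S
    = (S || !!T) && S   (De Morgan)
    = (S || T) && S   (double negation)
    = S   (absorption)
E2: (S && (!Q && !T || Q && !T) || S && T) && T || !T && S
    = (S && !T || S && T) && T || !T && S   (distribution)
    = S && T || !T && S   (distribution)
    = S   (distribution)
Both reduce to S, so they are equivalent.

Yes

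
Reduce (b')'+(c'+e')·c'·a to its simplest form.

(b')'+(c'+e')·c'·a
= (b')'+c'·a
= b+c'·a

b+c'·a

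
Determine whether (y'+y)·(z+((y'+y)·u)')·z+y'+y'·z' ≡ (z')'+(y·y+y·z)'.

E1: (y'+y)·(z+((y'+y)·u)')·z+y'+y'·z'
    = (y'+y)·(z+u')·z+y'+y'·z'
    = (z+u')·z+y'+y'·z'
    = (z+u')·z+y'
    = z+y'
E2: (z')'+(y·y+y·z)'
    = (z')'+(y+y·z)'
    = (z')'+y'
    = z+y'
Both reduce to z+y', so they are equivalent.

Yes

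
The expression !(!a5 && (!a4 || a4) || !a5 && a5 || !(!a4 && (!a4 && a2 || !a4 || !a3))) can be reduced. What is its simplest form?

!(!a5 && (!a4 || a4) || !a5 && a5 || !(!a4 && (!a4 && a2 || !a4 || !a3)))
= !(!a5 && (!a4 || a4) || !a5 && a5 || !(!a4 && (!a4 || !a3)))
= !(!a5 && (!a4 || a4) || !(!a4 && (!a4 || !a3)))
= !(!a5 || !(!a4 && (!a4 || !a3)))
= !(!a5 || !!a4)
= a5 && !a4

a5 && !a4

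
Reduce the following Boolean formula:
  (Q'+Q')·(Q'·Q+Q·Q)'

(Q'+Q')·(Q'·Q+Q·Q)'
= (Q'+Q')·Q'   (distribution)
= Q'·Q'   (idempotence)
= Q'   (idempotence)

Q'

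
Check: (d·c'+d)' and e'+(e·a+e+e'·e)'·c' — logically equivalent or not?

E1: (d·c'+d)'
    = d'   — absorption
E2: e'+(e·a+e+e'·e)'·c'
    = e'+(e·a+e)'·c'   — complement / identity
    = e'+e'·c'   — absorption
    = e'   — absorption
These differ: at a=1, c=1, d=1, e=0, E1 = 0 but E2 = 1.

No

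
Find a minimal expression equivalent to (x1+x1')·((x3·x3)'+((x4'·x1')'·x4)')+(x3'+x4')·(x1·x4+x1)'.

x3'+x4'

(x1+x1')·((x3·x3)'+((x4'·x1')'·x4)')+(x3'+x4')·(x1·x4+x1)'
= (x3·x3)'+((x4'·x1')'·x4)'+(x3'+x4')·(x1·x4+x1)'   (complement / identity)
= (x3·x3)'+((x4+x1)·x4)'+(x3'+x4')·(x1·x4+x1)'   (De Morgan)
= (x3·x3)'+((x4+x1)·x4)'+(x3'+x4')·x1'   (absorption)
= (x3·x3)'+x4'+(x3'+x4')·x1'   (absorption)
= x3'+x4'+(x3'+x4')·x1'   (idempotence)
= x3'+x4'   (absorption)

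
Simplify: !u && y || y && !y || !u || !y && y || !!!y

!u && y || y && !y || !u || !y && y || !!!y
= !u && y || y && !y || !u || !!!y   (complement / identity)
= !u && y || !u || !!!y   (complement / identity)
= !u || !!!y   (absorption)
= !u || !y   (double negation)

!u || !y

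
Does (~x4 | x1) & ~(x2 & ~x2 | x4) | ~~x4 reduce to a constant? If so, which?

yes, True

(~x4 | x1) & ~(x2 & ~x2 | x4) | ~~x4
= (~x4 | x1) & ~x4 | ~~x4
= (~x4 | x1) & ~x4 | x4
= ~x4 | x4
= 1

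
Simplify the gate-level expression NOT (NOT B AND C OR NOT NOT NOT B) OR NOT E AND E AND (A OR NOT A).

B

NOT (NOT B AND C OR NOT NOT NOT B) OR NOT E AND E AND (A OR NOT A)
= NOT (NOT B AND C OR NOT B) OR NOT E AND E AND (A OR NOT A)   — double negation
= NOT NOT B OR NOT E AND E AND (A OR NOT A)   — absorption
= NOT NOT B OR NOT E AND E   — complement / identity
= NOT NOT B   — complement / identity
= B   — double negation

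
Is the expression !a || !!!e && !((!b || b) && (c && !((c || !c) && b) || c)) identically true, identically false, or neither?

neither

!a || !!!e && !((!b || b) && (c && !((c || !c) && b) || c))
= !a || !!!e && !((!b || b) && (c && !b || c))   — complement / identity
= !a || !!!e && !((!b || b) && c)   — absorption
= !a || !!!e && !c   — complement / identity
= !a || !e && !c   — double negation
This depends on a, c, e, so it is not a constant.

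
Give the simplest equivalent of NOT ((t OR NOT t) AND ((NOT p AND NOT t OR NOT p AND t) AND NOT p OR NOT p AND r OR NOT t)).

p AND t

NOT ((t OR NOT t) AND ((NOT p AND NOT t OR NOT p AND t) AND NOT p OR NOT p AND r OR NOT t))
= NOT ((t OR NOT t) AND (NOT p AND NOT p OR NOT p AND r OR NOT t))   (distribution)
= NOT ((t OR NOT t) AND (NOT p AND (NOT p OR r) OR NOT t))   (distribution)
= NOT ((t OR NOT t) AND (NOT p OR NOT t))   (absorption)
= NOT (NOT p OR NOT t)   (complement / identity)
= p AND t   (De Morgan)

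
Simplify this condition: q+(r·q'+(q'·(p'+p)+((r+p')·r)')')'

q+r'

q+(r·q'+(q'·(p'+p)+((r+p')·r)')')'
= q+(r·q'+(q'+((r+p')·r)')')'   — complement / identity
= q+(r·q'+(q'+r')')'   — absorption
= q+(r·q'+q·r)'   — De Morgan
= q+r'   — distribution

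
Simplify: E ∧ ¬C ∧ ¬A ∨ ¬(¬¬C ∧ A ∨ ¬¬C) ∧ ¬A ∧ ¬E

¬C ∧ ¬A

E ∧ ¬C ∧ ¬A ∨ ¬(¬¬C ∧ A ∨ ¬¬C) ∧ ¬A ∧ ¬E
= E ∧ ¬C ∧ ¬A ∨ ¬¬¬C ∧ ¬A ∧ ¬E   — absorption
= E ∧ ¬C ∧ ¬A ∨ ¬C ∧ ¬A ∧ ¬E   — double negation
= ¬C ∧ ¬A   — distribution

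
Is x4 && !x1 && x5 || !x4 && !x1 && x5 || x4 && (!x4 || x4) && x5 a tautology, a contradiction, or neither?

x4 && !x1 && x5 || !x4 && !x1 && x5 || x4 && (!x4 || x4) && x5
= !x1 && x5 || x4 && (!x4 || x4) && x5   — distribution
= !x1 && x5 || x4 && x5   — complement / identity
= x5 && (!x1 || x4)   — distribution
This depends on x1, x4, x5, so it is not a constant.

neither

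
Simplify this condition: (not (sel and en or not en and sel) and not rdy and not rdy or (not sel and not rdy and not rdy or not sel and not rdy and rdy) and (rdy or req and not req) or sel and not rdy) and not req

not rdy and not req

(not (sel and en or not en and sel) and not rdy and not rdy or (not sel and not rdy and not rdy or not sel and not rdy and rdy) and (rdy or req and not req) or sel and not rdy) and not req
= (not (sel and en or not en and sel) and not rdy and not rdy or (not sel and not rdy and not rdy or not sel and not rdy and rdy) and rdy or sel and not rdy) and not req
= (not (sel and en or not en and sel) and not rdy and not rdy or not sel and not rdy and rdy or sel and not rdy) and not req
= (not sel and not rdy and not rdy or not sel and not rdy and rdy or sel and not rdy) and not req
= (not sel and not rdy or sel and not rdy) and not req
= not rdy and not req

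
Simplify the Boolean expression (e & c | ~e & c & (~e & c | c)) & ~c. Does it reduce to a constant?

(e & c | ~e & c & (~e & c | c)) & ~c
= (e & c | ~e & c) & ~c
= c & ~c
= 0

0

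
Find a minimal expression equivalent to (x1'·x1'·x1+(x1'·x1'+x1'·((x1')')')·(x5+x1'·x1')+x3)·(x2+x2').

x1'+x3

(x1'·x1'·x1+(x1'·x1'+x1'·((x1')')')·(x5+x1'·x1')+x3)·(x2+x2')
= (x1'·x1'·x1+(x1'·x1'+x1'·x1')·(x5+x1'·x1')+x3)·(x2+x2')   [double negation]
= x1'·x1'·x1+(x1'·x1'+x1'·x1')·(x5+x1'·x1')+x3   [complement / identity]
= x1'·x1+(x1'·x1'+x1'·x1')·(x5+x1'·x1')+x3   [idempotence]
= x1'·x1+x1'·x1'·x5+x1'·x1'+x3   [distribution]
= x1'·x1+x1'·x1'+x3   [absorption]
= x1'+x3   [distribution]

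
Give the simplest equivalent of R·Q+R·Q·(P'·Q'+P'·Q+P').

R·Q+R·Q·(P'·Q'+P'·Q+P')
= R·Q+R·Q·(P'+P')
= R·Q+R·Q·P'
= R·Q

R·Q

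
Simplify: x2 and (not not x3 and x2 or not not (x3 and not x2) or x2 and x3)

x2 and (not not x3 and x2 or not not (x3 and not x2) or x2 and x3)
= x2 and (not not x3 and x2 or x3 and not x2 or x2 and x3)   [double negation]
= x2 and (not not x3 and x2 or x3)   [distribution]
= x2 and (x3 and x2 or x3)   [double negation]
= x2 and x3   [absorption]

x2 and x3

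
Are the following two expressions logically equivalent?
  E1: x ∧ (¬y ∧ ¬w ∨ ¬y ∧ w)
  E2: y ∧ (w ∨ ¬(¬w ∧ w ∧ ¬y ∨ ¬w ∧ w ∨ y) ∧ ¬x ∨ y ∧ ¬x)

No

E1: x ∧ (¬y ∧ ¬w ∨ ¬y ∧ w)
    = x ∧ ¬y   [distribution]
E2: y ∧ (w ∨ ¬(¬w ∧ w ∧ ¬y ∨ ¬w ∧ w ∨ y) ∧ ¬x ∨ y ∧ ¬x)
    = y ∧ (w ∨ ¬(¬w ∧ w ∨ y) ∧ ¬x ∨ y ∧ ¬x)   [absorption]
    = y ∧ (w ∨ ¬y ∧ ¬x ∨ y ∧ ¬x)   [complement / identity]
    = y ∧ (w ∨ ¬x)   [distribution]
These differ: at w=1, x=0, y=1, E1 = 0 but E2 = 1.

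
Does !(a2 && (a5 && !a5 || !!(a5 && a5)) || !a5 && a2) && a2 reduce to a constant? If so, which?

yes, False

!(a2 && (a5 && !a5 || !!(a5 && a5)) || !a5 && a2) && a2
= !(a2 && (a5 && !a5 || a5 && a5) || !a5 && a2) && a2
= !(a2 && a5 || !a5 && a2) && a2
= !a2 && a2
= false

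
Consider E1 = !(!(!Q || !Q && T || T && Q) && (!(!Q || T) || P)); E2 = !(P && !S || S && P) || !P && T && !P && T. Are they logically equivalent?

E1: !(!(!Q || !Q && T || T && Q) && (!(!Q || T) || P))
    = !(!(!Q || T) && (!(!Q || T) || P))   [distribution]
    = !!(!Q || T)   [absorption]
    = !Q || T   [double negation]
E2: !(P && !S || S && P) || !P && T && !P && T
    = !(P && !S || S && P) || !P && T   [idempotence]
    = !P || !P && T   [distribution]
    = !P   [absorption]
These differ: at P=1, Q=1, S=0, T=1, E1 = 1 but E2 = 0.

No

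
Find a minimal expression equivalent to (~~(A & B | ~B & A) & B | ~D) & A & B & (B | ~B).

(~~(A & B | ~B & A) & B | ~D) & A & B & (B | ~B)
= (~~(A & B | ~B & A) & B | ~D) & A & B   (complement / identity)
= (~~A & B | ~D) & A & B   (distribution)
= (A & B | ~D) & A & B   (double negation)
= A & B   (absorption)

A & B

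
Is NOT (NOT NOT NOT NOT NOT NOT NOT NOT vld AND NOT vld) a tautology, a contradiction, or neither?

NOT (NOT NOT NOT NOT NOT NOT NOT NOT vld AND NOT vld)
= NOT NOT NOT NOT NOT NOT NOT vld OR vld   [De Morgan]
= NOT NOT NOT NOT NOT vld OR vld   [double negation]
= NOT NOT NOT vld OR vld   [double negation]
= NOT vld OR vld   [double negation]
= TRUE   [complement]

tautology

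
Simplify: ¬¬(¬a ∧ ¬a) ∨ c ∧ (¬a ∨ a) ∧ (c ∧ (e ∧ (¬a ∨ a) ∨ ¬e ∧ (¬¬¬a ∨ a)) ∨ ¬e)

¬a ∨ c

¬¬(¬a ∧ ¬a) ∨ c ∧ (¬a ∨ a) ∧ (c ∧ (e ∧ (¬a ∨ a) ∨ ¬e ∧ (¬¬¬a ∨ a)) ∨ ¬e)
= ¬(a ∨ a) ∨ c ∧ (¬a ∨ a) ∧ (c ∧ (e ∧ (¬a ∨ a) ∨ ¬e ∧ (¬¬¬a ∨ a)) ∨ ¬e)   (De Morgan)
= ¬(a ∨ a) ∨ c ∧ (¬a ∨ a) ∧ (c ∧ (e ∧ (¬a ∨ a) ∨ ¬e ∧ (¬a ∨ a)) ∨ ¬e)   (double negation)
= ¬(a ∨ a) ∨ c ∧ (¬a ∨ a) ∧ (c ∧ (¬a ∨ a) ∨ ¬e)   (distribution)
= ¬(a ∨ a) ∨ c ∧ (¬a ∨ a)   (absorption)
= ¬(a ∨ a) ∨ c   (complement / identity)
= ¬a ∨ c   (idempotence)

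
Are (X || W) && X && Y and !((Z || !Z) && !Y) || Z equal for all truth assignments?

E1: (X || W) && X && Y
    = X && Y   (absorption)
E2: !((Z || !Z) && !Y) || Z
    = !!Y || Z   (complement / identity)
    = Y || Z   (double negation)
These differ: at W=0, X=0, Y=0, Z=1, E1 = 0 but E2 = 1.

No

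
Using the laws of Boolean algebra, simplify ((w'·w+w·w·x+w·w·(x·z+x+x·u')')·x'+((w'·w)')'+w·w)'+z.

((w'·w+w·w·x+w·w·(x·z+x+x·u')')·x'+((w'·w)')'+w·w)'+z
= ((w'·w+w·w·x+w·w·(x·z+x+x·u')')·x'+w'·w+w·w)'+z   (double negation)
= ((w'·w+w·w·x+w·w·(x·z+x)')·x'+w'·w+w·w)'+z   (absorption)
= ((w'·w+w·w·x+w·w·x')·x'+w'·w+w·w)'+z   (absorption)
= ((w'·w+w·w)·x'+w'·w+w·w)'+z   (distribution)
= (w'·w+w·w)'+z   (absorption)
= w'+z   (distribution)

w'+z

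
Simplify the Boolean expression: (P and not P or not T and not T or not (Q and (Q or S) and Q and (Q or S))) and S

(P and not P or not T and not T or not (Q and (Q or S) and Q and (Q or S))) and S
= (P and not P or not T and not T or not (Q and (Q or S))) and S   [idempotence]
= (P and not P or not T and not T or not Q) and S   [absorption]
= (P and not P or not T or not Q) and S   [idempotence]
= (not T or not Q) and S   [complement / identity]

(not T or not Q) and S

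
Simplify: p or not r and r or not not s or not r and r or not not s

p or not r and r or not not s or not r and r or not not s
= p or not r and r or not not s   — idempotence
= p or not r and r or s   — double negation
= p or s   — complement / identity

p or s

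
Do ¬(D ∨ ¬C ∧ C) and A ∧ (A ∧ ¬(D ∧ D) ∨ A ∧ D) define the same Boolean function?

No

E1: ¬(D ∨ ¬C ∧ C)
    = ¬D   (complement / identity)
E2: A ∧ (A ∧ ¬(D ∧ D) ∨ A ∧ D)
    = A ∧ (A ∧ ¬D ∨ A ∧ D)   (idempotence)
    = A ∧ A   (distribution)
    = A   (idempotence)
These differ: at A=1, C=0, D=1, E1 = 0 but E2 = 1.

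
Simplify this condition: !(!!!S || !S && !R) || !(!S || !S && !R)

S

!(!!!S || !S && !R) || !(!S || !S && !R)
= !(!S || !S && !R) || !(!S || !S && !R)   — double negation
= !(!S || !S && !R)   — idempotence
= !!S   — absorption
= S   — double negation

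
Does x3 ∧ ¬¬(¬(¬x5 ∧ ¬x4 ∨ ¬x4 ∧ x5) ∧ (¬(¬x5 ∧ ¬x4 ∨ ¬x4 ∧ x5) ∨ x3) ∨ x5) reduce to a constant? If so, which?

no

x3 ∧ ¬¬(¬(¬x5 ∧ ¬x4 ∨ ¬x4 ∧ x5) ∧ (¬(¬x5 ∧ ¬x4 ∨ ¬x4 ∧ x5) ∨ x3) ∨ x5)
= x3 ∧ ¬¬(¬(¬x5 ∧ ¬x4 ∨ ¬x4 ∧ x5) ∨ x5)
= x3 ∧ ¬¬(¬¬x4 ∨ x5)
= x3 ∧ ¬¬(x4 ∨ x5)
= x3 ∧ (x4 ∨ x5)
This depends on x3, x4, x5, so it is not a constant.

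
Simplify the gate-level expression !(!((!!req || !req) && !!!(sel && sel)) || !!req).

!(!((!!req || !req) && !!!(sel && sel)) || !!req)
= !(!((req || !req) && !!!(sel && sel)) || !!req)   [double negation]
= !(!!!!(sel && sel) || !!req)   [complement / identity]
= !(!!!!sel || !!req)   [idempotence]
= !!!sel && !req   [De Morgan]
= !sel && !req   [double negation]

!sel && !req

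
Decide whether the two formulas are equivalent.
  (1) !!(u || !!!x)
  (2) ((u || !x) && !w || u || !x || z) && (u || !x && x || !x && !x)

Yes

E1: !!(u || !!!x)
    = u || !!!x   [double negation]
    = u || !x   [double negation]
E2: ((u || !x) && !w || u || !x || z) && (u || !x && x || !x && !x)
    = (u || !x || z) && (u || !x && x || !x && !x)   [absorption]
    = (u || !x || z) && (u || !x)   [distribution]
    = u || !x   [absorption]
Both reduce to u || !x, so they are equivalent.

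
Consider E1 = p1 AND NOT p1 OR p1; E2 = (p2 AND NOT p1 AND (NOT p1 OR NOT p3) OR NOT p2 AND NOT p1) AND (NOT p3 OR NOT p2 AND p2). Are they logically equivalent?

E1: p1 AND NOT p1 OR p1
    = p1   — complement / identity
E2: (p2 AND NOT p1 AND (NOT p1 OR NOT p3) OR NOT p2 AND NOT p1) AND (NOT p3 OR NOT p2 AND p2)
    = (p2 AND NOT p1 OR NOT p2 AND NOT p1) AND (NOT p3 OR NOT p2 AND p2)   — absorption
    = NOT p1 AND (NOT p3 OR NOT p2 AND p2)   — distribution
    = NOT p1 AND NOT p3   — complement / identity
These differ: at p1=1, p2=0, p3=0, E1 = 1 but E2 = 0.

No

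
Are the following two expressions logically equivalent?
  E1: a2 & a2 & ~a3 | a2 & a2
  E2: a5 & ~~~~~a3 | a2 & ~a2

No

E1: a2 & a2 & ~a3 | a2 & a2
    = a2 & a2   (absorption)
    = a2   (idempotence)
E2: a5 & ~~~~~a3 | a2 & ~a2
    = a5 & ~~~~~a3   (complement / identity)
    = a5 & ~~~a3   (double negation)
    = a5 & ~a3   (double negation)
These differ: at a2=1, a3=0, a5=0, E1 = 1 but E2 = 0.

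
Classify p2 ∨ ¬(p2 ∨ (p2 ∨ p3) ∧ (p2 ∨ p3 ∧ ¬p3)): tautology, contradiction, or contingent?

p2 ∨ ¬(p2 ∨ (p2 ∨ p3) ∧ (p2 ∨ p3 ∧ ¬p3))
= p2 ∨ ¬(p2 ∨ (p2 ∨ p3) ∧ p2)   (complement / identity)
= p2 ∨ ¬(p2 ∨ p2)   (absorption)
= p2 ∨ ¬p2   (idempotence)
= True   (complement)

tautology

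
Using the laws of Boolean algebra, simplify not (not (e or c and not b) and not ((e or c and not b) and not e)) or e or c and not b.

e or c and not b

not (not (e or c and not b) and not ((e or c and not b) and not e)) or e or c and not b
= e or c and not b or (e or c and not b) and not e or e or c and not b
= e or c and not b or e or c and not b
= e or c and not b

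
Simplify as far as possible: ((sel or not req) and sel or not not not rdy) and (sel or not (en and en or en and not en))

((sel or not req) and sel or not not not rdy) and (sel or not (en and en or en and not en))
= (sel or not not not rdy) and (sel or not (en and en or en and not en))   [absorption]
= (sel or not not not rdy) and (sel or not en)   [distribution]
= (sel or not rdy) and (sel or not en)   [double negation]
= not rdy and not en or sel   [distribution]

not rdy and not en or sel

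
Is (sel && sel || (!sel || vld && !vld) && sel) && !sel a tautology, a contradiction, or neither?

(sel && sel || (!sel || vld && !vld) && sel) && !sel
= (sel && sel || !sel && sel) && !sel   (complement / identity)
= sel && !sel   (distribution)
= false   (complement)

contradiction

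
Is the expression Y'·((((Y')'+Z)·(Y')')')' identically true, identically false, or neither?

Y'·((((Y')'+Z)·(Y')')')'
= Y'·(((Y')')')'
= Y'·(Y')'
= Y'·Y
= 0

identically false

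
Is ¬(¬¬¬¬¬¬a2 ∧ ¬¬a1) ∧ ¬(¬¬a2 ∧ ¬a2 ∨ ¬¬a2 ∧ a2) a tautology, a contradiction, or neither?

neither

¬(¬¬¬¬¬¬a2 ∧ ¬¬a1) ∧ ¬(¬¬a2 ∧ ¬a2 ∨ ¬¬a2 ∧ a2)
= ¬(¬¬¬¬a2 ∧ ¬¬a1) ∧ ¬(¬¬a2 ∧ ¬a2 ∨ ¬¬a2 ∧ a2)
= ¬(¬¬¬¬a2 ∧ ¬¬a1) ∧ ¬¬¬a2
= (¬¬¬a2 ∨ ¬a1) ∧ ¬¬¬a2
= ¬¬¬a2
= ¬a2
This depends on a2, so it is not a constant.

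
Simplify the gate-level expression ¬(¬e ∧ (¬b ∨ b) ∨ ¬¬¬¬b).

¬(¬e ∧ (¬b ∨ b) ∨ ¬¬¬¬b)
= ¬(¬e ∨ ¬¬¬¬b)   (complement / identity)
= e ∧ ¬¬¬b   (De Morgan)
= e ∧ ¬b   (double negation)

e ∧ ¬b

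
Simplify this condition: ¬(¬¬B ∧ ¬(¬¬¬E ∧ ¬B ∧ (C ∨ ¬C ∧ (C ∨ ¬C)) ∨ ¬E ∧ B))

¬(¬¬B ∧ ¬(¬¬¬E ∧ ¬B ∧ (C ∨ ¬C ∧ (C ∨ ¬C)) ∨ ¬E ∧ B))
= ¬(¬¬B ∧ ¬(¬¬¬E ∧ ¬B ∧ (C ∨ ¬C) ∨ ¬E ∧ B))   [complement / identity]
= ¬(¬¬B ∧ ¬(¬¬¬E ∧ ¬B ∨ ¬E ∧ B))   [complement / identity]
= ¬B ∨ ¬¬¬E ∧ ¬B ∨ ¬E ∧ B   [De Morgan]
= ¬B ∨ ¬E ∧ ¬B ∨ ¬E ∧ B   [double negation]
= ¬B ∨ ¬E   [distribution]

¬B ∨ ¬E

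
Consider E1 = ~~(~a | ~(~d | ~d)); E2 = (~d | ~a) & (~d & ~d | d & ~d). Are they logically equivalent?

No

E1: ~~(~a | ~(~d | ~d))
    = ~a | ~(~d | ~d)   — double negation
    = ~a | d & d   — De Morgan
    = ~a | d   — idempotence
E2: (~d | ~a) & (~d & ~d | d & ~d)
    = (~d | ~a) & ~d   — distribution
    = ~d   — absorption
These differ: at a=1, d=1, E1 = 1 but E2 = 0.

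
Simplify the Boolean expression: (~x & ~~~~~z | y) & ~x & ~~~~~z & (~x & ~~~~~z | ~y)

~x & ~z

(~x & ~~~~~z | y) & ~x & ~~~~~z & (~x & ~~~~~z | ~y)
= (~x & ~~~~~z | y) & ~x & ~~~~~z   — absorption
= ~x & ~~~~~z   — absorption
= ~x & ~~~z   — double negation
= ~x & ~z   — double negation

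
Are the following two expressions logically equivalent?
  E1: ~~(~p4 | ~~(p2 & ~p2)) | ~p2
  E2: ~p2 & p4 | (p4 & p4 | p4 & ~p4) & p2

No

E1: ~~(~p4 | ~~(p2 & ~p2)) | ~p2
    = ~~(~p4 | p2 & ~p2) | ~p2   [double negation]
    = ~p4 | p2 & ~p2 | ~p2   [double negation]
    = ~p4 | ~p2   [complement / identity]
E2: ~p2 & p4 | (p4 & p4 | p4 & ~p4) & p2
    = ~p2 & p4 | p4 & p2   [distribution]
    = p4   [distribution]
These differ: at p2=1, p4=0, E1 = 1 but E2 = 0.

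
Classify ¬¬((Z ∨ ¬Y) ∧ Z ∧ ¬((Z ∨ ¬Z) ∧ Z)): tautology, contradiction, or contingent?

contradiction

¬¬((Z ∨ ¬Y) ∧ Z ∧ ¬((Z ∨ ¬Z) ∧ Z))
= (Z ∨ ¬Y) ∧ Z ∧ ¬((Z ∨ ¬Z) ∧ Z)   [double negation]
= (Z ∨ ¬Y) ∧ Z ∧ ¬Z   [complement / identity]
= Z ∧ ¬Z   [absorption]
= False   [complement]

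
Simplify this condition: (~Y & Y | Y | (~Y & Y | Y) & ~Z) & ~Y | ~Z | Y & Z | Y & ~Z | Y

(~Y & Y | Y | (~Y & Y | Y) & ~Z) & ~Y | ~Z | Y & Z | Y & ~Z | Y
= (~Y & Y | Y) & ~Y | ~Z | Y & Z | Y & ~Z | Y
= (~Y & Y | Y) & ~Y | ~Z | Y | Y
= Y & ~Y | ~Z | Y | Y
= ~Z | Y | Y
= ~Z | Y

~Z | Y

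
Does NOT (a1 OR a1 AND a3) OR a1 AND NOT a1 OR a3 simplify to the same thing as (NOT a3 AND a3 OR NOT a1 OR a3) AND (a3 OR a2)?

No

E1: NOT (a1 OR a1 AND a3) OR a1 AND NOT a1 OR a3
    = NOT a1 OR a1 AND NOT a1 OR a3   (absorption)
    = NOT a1 OR a3   (complement / identity)
E2: (NOT a3 AND a3 OR NOT a1 OR a3) AND (a3 OR a2)
    = (NOT a1 OR a3) AND (a3 OR a2)   (complement / identity)
    = NOT a1 AND a2 OR a3   (distribution)
These differ: at a1=0, a2=0, a3=0, E1 = 1 but E2 = 0.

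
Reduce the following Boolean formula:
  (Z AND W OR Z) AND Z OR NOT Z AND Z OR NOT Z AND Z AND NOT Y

Z

(Z AND W OR Z) AND Z OR NOT Z AND Z OR NOT Z AND Z AND NOT Y
= (Z AND W OR Z) AND Z OR NOT Z AND Z   (absorption)
= Z AND Z OR NOT Z AND Z   (absorption)
= Z   (distribution)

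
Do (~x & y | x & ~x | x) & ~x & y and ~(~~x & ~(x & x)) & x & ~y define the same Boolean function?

E1: (~x & y | x & ~x | x) & ~x & y
    = (~x & y | x) & ~x & y
    = ~x & y
E2: ~(~~x & ~(x & x)) & x & ~y
    = ~(~~x & ~x) & x & ~y
    = (~x | x) & x & ~y
    = x & ~y
These differ: at x=1, y=0, E1 = 0 but E2 = 1.

No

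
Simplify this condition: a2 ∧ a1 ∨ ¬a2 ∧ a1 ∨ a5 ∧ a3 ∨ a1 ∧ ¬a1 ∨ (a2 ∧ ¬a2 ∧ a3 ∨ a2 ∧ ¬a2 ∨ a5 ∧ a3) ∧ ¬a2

a1 ∨ a5 ∧ a3

a2 ∧ a1 ∨ ¬a2 ∧ a1 ∨ a5 ∧ a3 ∨ a1 ∧ ¬a1 ∨ (a2 ∧ ¬a2 ∧ a3 ∨ a2 ∧ ¬a2 ∨ a5 ∧ a3) ∧ ¬a2
= a2 ∧ a1 ∨ ¬a2 ∧ a1 ∨ a5 ∧ a3 ∨ a1 ∧ ¬a1 ∨ (a2 ∧ ¬a2 ∨ a5 ∧ a3) ∧ ¬a2
= a2 ∧ a1 ∨ ¬a2 ∧ a1 ∨ a5 ∧ a3 ∨ (a2 ∧ ¬a2 ∨ a5 ∧ a3) ∧ ¬a2
= a1 ∨ a5 ∧ a3 ∨ (a2 ∧ ¬a2 ∨ a5 ∧ a3) ∧ ¬a2
= a1 ∨ a5 ∧ a3 ∨ a5 ∧ a3 ∧ ¬a2
= a1 ∨ a5 ∧ a3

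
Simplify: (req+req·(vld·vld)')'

(req+req·(vld·vld)')'
= (req+req·vld')'
= req'

req'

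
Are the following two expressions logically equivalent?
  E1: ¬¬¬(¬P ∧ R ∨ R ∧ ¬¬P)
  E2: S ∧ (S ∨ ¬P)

E1: ¬¬¬(¬P ∧ R ∨ R ∧ ¬¬P)
    = ¬¬¬(¬P ∧ R ∨ R ∧ P)   (double negation)
    = ¬¬¬R   (distribution)
    = ¬R   (double negation)
E2: S ∧ (S ∨ ¬P)
    = S   (absorption)
These differ: at P=0, R=0, S=0, E1 = 1 but E2 = 0.

No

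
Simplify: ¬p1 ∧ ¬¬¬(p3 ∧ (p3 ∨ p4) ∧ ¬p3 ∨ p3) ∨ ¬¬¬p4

¬p1 ∧ ¬p3 ∨ ¬p4

¬p1 ∧ ¬¬¬(p3 ∧ (p3 ∨ p4) ∧ ¬p3 ∨ p3) ∨ ¬¬¬p4
= ¬p1 ∧ ¬¬¬(p3 ∧ ¬p3 ∨ p3) ∨ ¬¬¬p4
= ¬p1 ∧ ¬(p3 ∧ ¬p3 ∨ p3) ∨ ¬¬¬p4
= ¬p1 ∧ ¬(p3 ∧ ¬p3 ∨ p3) ∨ ¬p4
= ¬p1 ∧ ¬p3 ∨ ¬p4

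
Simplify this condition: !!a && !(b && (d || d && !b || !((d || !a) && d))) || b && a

!!a && !(b && (d || d && !b || !((d || !a) && d))) || b && a
= !!a && !(b && (d || d && !b || !d)) || b && a   (absorption)
= !!a && !(b && (d || !d)) || b && a   (absorption)
= a && !(b && (d || !d)) || b && a   (double negation)
= a && !b || b && a   (complement / identity)
= a   (distribution)

a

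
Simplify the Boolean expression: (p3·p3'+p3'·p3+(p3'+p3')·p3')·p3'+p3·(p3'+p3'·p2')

(p3·p3'+p3'·p3+(p3'+p3')·p3')·p3'+p3·(p3'+p3'·p2')
= (p3·p3'+p3'·p3+(p3'+p3')·p3')·p3'+p3·p3'
= (p3'·p3+(p3'+p3')·p3')·p3'+p3·p3'
= (p3'·p3+p3'·p3')·p3'+p3·p3'
= p3'·p3'+p3·p3'
= p3'

p3'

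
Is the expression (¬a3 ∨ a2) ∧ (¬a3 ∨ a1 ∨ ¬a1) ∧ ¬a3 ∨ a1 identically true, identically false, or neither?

neither

(¬a3 ∨ a2) ∧ (¬a3 ∨ a1 ∨ ¬a1) ∧ ¬a3 ∨ a1
= (¬a3 ∨ a2 ∧ (a1 ∨ ¬a1)) ∧ ¬a3 ∨ a1   (distribution)
= (¬a3 ∨ a2) ∧ ¬a3 ∨ a1   (complement / identity)
= ¬a3 ∨ a1   (absorption)
This depends on a1, a3, so it is not a constant.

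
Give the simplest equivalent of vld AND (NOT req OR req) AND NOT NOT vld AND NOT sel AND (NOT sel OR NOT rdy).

vld AND (NOT req OR req) AND NOT NOT vld AND NOT sel AND (NOT sel OR NOT rdy)
= vld AND (NOT req OR req) AND NOT NOT vld AND NOT sel
= vld AND NOT NOT vld AND NOT sel
= vld AND vld AND NOT sel
= vld AND NOT sel

vld AND NOT sel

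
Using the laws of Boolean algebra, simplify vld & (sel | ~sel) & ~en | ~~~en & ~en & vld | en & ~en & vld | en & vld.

vld & (sel | ~sel) & ~en | ~~~en & ~en & vld | en & ~en & vld | en & vld
= vld & (sel | ~sel) & ~en | ~en & ~en & vld | en & ~en & vld | en & vld   — double negation
= vld & (sel | ~sel) & ~en | ~en & vld | en & vld   — distribution
= vld & (sel | ~sel) & ~en | (~en | en) & vld   — distribution
= vld & ~en | (~en | en) & vld   — complement / identity
= vld & ~en | vld   — complement / identity
= vld   — absorption

vld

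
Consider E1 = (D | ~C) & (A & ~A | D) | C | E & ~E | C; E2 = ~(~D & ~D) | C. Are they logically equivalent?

Yes

E1: (D | ~C) & (A & ~A | D) | C | E & ~E | C
    = (D | ~C) & D | C | E & ~E | C   [complement / identity]
    = (D | ~C) & D | C | C   [complement / identity]
    = (D | ~C) & D | C   [idempotence]
    = D | C   [absorption]
E2: ~(~D & ~D) | C
    = ~~D | C   [idempotence]
    = D | C   [double negation]
Both reduce to D | C, so they are equivalent.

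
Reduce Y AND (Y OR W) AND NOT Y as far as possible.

FALSE

Y AND (Y OR W) AND NOT Y
= Y AND NOT Y   — absorption
= FALSE   — complement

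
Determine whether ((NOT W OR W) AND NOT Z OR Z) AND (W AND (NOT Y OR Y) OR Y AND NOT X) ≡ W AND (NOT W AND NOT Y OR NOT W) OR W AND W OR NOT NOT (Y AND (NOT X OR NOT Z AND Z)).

Yes

E1: ((NOT W OR W) AND NOT Z OR Z) AND (W AND (NOT Y OR Y) OR Y AND NOT X)
    = ((NOT W OR W) AND NOT Z OR Z) AND (W OR Y AND NOT X)   — complement / identity
    = (NOT Z OR Z) AND (W OR Y AND NOT X)   — complement / identity
    = W OR Y AND NOT X   — complement / identity
E2: W AND (NOT W AND NOT Y OR NOT W) OR W AND W OR NOT NOT (Y AND (NOT X OR NOT Z AND Z))
    = W AND (NOT W AND NOT Y OR NOT W) OR W AND W OR NOT NOT (Y AND NOT X)   — complement / identity
    = W AND NOT W OR W AND W OR NOT NOT (Y AND NOT X)   — absorption
    = W AND NOT W OR W AND W OR Y AND NOT X   — double negation
    = W OR Y AND NOT X   — distribution
Both reduce to W OR Y AND NOT X, so they are equivalent.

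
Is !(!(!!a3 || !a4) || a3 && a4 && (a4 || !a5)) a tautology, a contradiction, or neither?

!(!(!!a3 || !a4) || a3 && a4 && (a4 || !a5))
= !(!a3 && a4 || a3 && a4 && (a4 || !a5))
= !(!a3 && a4 || a3 && a4)
= !a4
This depends on a4, so it is not a constant.

neither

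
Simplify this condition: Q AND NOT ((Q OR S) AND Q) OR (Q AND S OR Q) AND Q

Q

Q AND NOT ((Q OR S) AND Q) OR (Q AND S OR Q) AND Q
= Q AND NOT Q OR (Q AND S OR Q) AND Q   — absorption
= Q AND NOT Q OR Q AND Q   — absorption
= Q   — distribution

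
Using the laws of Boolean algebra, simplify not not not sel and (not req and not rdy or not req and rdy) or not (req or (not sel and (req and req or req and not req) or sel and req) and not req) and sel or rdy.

not not not sel and (not req and not rdy or not req and rdy) or not (req or (not sel and (req and req or req and not req) or sel and req) and not req) and sel or rdy
= not not not sel and not req or not (req or (not sel and (req and req or req and not req) or sel and req) and not req) and sel or rdy   (distribution)
= not sel and not req or not (req or (not sel and (req and req or req and not req) or sel and req) and not req) and sel or rdy   (double negation)
= not sel and not req or not (req or (not sel and req or sel and req) and not req) and sel or rdy   (distribution)
= not sel and not req or not (req or req and not req) and sel or rdy   (distribution)
= not sel and not req or not req and sel or rdy   (complement / identity)
= not req or rdy   (distribution)

not req or rdy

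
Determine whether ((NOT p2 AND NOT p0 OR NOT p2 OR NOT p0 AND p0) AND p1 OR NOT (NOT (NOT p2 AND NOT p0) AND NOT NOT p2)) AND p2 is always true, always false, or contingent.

always false

((NOT p2 AND NOT p0 OR NOT p2 OR NOT p0 AND p0) AND p1 OR NOT (NOT (NOT p2 AND NOT p0) AND NOT NOT p2)) AND p2
= ((NOT p2 AND NOT p0 OR NOT p2) AND p1 OR NOT (NOT (NOT p2 AND NOT p0) AND NOT NOT p2)) AND p2   (complement / identity)
= ((NOT p2 AND NOT p0 OR NOT p2) AND p1 OR NOT p2 AND NOT p0 OR NOT p2) AND p2   (De Morgan)
= (NOT p2 AND NOT p0 OR NOT p2) AND p2   (absorption)
= NOT p2 AND p2   (absorption)
= FALSE   (complement)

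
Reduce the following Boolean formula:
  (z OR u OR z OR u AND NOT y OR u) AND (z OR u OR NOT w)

(z OR u OR z OR u AND NOT y OR u) AND (z OR u OR NOT w)
= (z OR u OR z OR u) AND (z OR u OR NOT w)
= (z OR u) AND NOT w OR z OR u
= z OR u

z OR u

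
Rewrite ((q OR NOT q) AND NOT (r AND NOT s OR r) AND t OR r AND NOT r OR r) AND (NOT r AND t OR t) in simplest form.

((q OR NOT q) AND NOT (r AND NOT s OR r) AND t OR r AND NOT r OR r) AND (NOT r AND t OR t)
= ((q OR NOT q) AND NOT r AND t OR r AND NOT r OR r) AND (NOT r AND t OR t)   [absorption]
= (NOT r AND t OR r AND NOT r OR r) AND (NOT r AND t OR t)   [complement / identity]
= (NOT r AND t OR r) AND (NOT r AND t OR t)   [complement / identity]
= NOT r AND t OR r AND t   [distribution]
= t   [distribution]

t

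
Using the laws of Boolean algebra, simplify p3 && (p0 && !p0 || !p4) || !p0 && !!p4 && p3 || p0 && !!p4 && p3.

p3

p3 && (p0 && !p0 || !p4) || !p0 && !!p4 && p3 || p0 && !!p4 && p3
= p3 && (p0 && !p0 || !p4) || !!p4 && p3   (distribution)
= p3 && (p0 && !p0 || !p4) || p4 && p3   (double negation)
= p3 && !p4 || p4 && p3   (complement / identity)
= p3   (distribution)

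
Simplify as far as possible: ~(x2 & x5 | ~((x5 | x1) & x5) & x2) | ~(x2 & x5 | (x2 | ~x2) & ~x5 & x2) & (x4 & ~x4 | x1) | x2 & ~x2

~x2

~(x2 & x5 | ~((x5 | x1) & x5) & x2) | ~(x2 & x5 | (x2 | ~x2) & ~x5 & x2) & (x4 & ~x4 | x1) | x2 & ~x2
= ~(x2 & x5 | ~((x5 | x1) & x5) & x2) | ~(x2 & x5 | (x2 | ~x2) & ~x5 & x2) & x1 | x2 & ~x2   — complement / identity
= ~(x2 & x5 | ~((x5 | x1) & x5) & x2) | ~(x2 & x5 | (x2 | ~x2) & ~x5 & x2) & x1   — complement / identity
= ~(x2 & x5 | ~x5 & x2) | ~(x2 & x5 | (x2 | ~x2) & ~x5 & x2) & x1   — absorption
= ~(x2 & x5 | ~x5 & x2) | ~(x2 & x5 | ~x5 & x2) & x1   — complement / identity
= ~(x2 & x5 | ~x5 & x2)   — absorption
= ~x2   — distribution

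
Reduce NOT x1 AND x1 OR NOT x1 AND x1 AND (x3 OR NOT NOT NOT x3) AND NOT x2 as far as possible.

FALSE

NOT x1 AND x1 OR NOT x1 AND x1 AND (x3 OR NOT NOT NOT x3) AND NOT x2
= NOT x1 AND x1 OR NOT x1 AND x1 AND (x3 OR NOT x3) AND NOT x2   [double negation]
= NOT x1 AND x1 OR NOT x1 AND x1 AND NOT x2   [complement / identity]
= NOT x1 AND x1   [absorption]
= FALSE   [complement]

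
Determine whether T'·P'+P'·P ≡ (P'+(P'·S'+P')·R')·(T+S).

No

E1: T'·P'+P'·P
    = T'·P'   [complement / identity]
E2: (P'+(P'·S'+P')·R')·(T+S)
    = (P'+P'·R')·(T+S)   [absorption]
    = P'·(T+S)   [absorption]
These differ: at P=0, R=1, S=0, T=0, E1 = 1 but E2 = 0.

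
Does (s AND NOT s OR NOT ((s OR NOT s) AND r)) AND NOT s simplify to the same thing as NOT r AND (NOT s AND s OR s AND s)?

No

E1: (s AND NOT s OR NOT ((s OR NOT s) AND r)) AND NOT s
    = NOT ((s OR NOT s) AND r) AND NOT s   — complement / identity
    = NOT r AND NOT s   — complement / identity
E2: NOT r AND (NOT s AND s OR s AND s)
    = NOT r AND s   — distribution
These differ: at r=0, s=0, E1 = 1 but E2 = 0.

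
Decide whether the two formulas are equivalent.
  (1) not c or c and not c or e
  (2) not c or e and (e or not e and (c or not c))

E1: not c or c and not c or e
    = not c or e
E2: not c or e and (e or not e and (c or not c))
    = not c or e and (e or not e)
    = not c or e
Both reduce to not c or e, so they are equivalent.

Yes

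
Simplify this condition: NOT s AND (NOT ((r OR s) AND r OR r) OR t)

NOT s AND (NOT ((r OR s) AND r OR r) OR t)
= NOT s AND (NOT (r OR r) OR t)   [absorption]
= NOT s AND (NOT r OR t)   [idempotence]

NOT s AND (NOT r OR t)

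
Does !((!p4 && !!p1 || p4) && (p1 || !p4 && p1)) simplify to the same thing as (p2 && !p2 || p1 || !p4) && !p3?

No

E1: !((!p4 && !!p1 || p4) && (p1 || !p4 && p1))
    = !((!p4 && p1 || p4) && (p1 || !p4 && p1))
    = !(!p4 && p1 || p4 && p1)
    = !p1
E2: (p2 && !p2 || p1 || !p4) && !p3
    = (p1 || !p4) && !p3
These differ: at p1=1, p2=0, p3=0, p4=0, E1 = 0 but E2 = 1.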